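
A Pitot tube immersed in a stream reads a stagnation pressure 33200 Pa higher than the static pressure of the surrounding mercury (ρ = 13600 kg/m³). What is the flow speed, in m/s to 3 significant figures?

The dynamic pressure equals the rise in static pressure at the stagnation point: ΔP = ½ρv².
v = √(2ΔP/ρ) = √(2·33200/13600) = 2.21 m/s.

v ≈ 2.21 m/s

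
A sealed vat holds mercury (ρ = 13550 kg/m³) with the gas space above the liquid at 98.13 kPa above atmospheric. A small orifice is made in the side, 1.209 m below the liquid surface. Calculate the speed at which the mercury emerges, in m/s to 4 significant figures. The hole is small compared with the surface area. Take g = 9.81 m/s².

Take point 1 at the surface (v₁ ≈ 0) and point 2 at the hole (at atmospheric pressure). Bernoulli: P₁ + ρg h = P_atm + ½ρv₂².
With P₁ − P_atm = 98130 Pa, v₂ = √(2gh + 2ΔP/ρ) = √(2·9.81·1.209 + 2·98130/13550) = 6.181 m/s.

v ≈ 6.181 m/s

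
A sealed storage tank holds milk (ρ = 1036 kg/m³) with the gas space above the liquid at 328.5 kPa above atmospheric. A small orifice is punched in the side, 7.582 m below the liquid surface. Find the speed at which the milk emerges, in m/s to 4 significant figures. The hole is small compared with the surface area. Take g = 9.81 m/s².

v = 27.98 m/s

Take point 1 at the surface (v₁ ≈ 0) and point 2 at the hole (at atmospheric pressure). Bernoulli: P₁ + ρg h = P_atm + ½ρv₂².
With P₁ − P_atm = 328500 Pa, v₂ = √(2gh + 2ΔP/ρ) = √(2·9.81·7.582 + 2·328500/1036) = 27.98 m/s.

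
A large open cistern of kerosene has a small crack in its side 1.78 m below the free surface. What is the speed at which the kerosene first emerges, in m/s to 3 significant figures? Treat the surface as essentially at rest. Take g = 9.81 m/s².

The surface is effectively still and both ends are open, so ½v² = gh and v = √(2·9.81·1.78) = 5.91 m/s.

v ≈ 5.91 m/s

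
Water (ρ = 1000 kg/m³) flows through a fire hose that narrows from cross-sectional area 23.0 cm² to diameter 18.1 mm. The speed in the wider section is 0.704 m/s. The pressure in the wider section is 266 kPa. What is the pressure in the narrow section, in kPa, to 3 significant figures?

Continuity gives A₁v₁ = A₂v₂, so v₂ = (23.0 cm²)/(2.57 cm²) × 0.704 m/s = 6.29 m/s.
With no height change, Bernoulli's equation is P₁ + ½ρv₁² = P₂ + ½ρv₂².
P₂ = P₁ − ½ρ(v₂² − v₁²) = 266000 − ½·1000·(6.29² − 0.704²) = 266000 − 19600 = 246000 Pa.

P₂ ≈ 246 kPa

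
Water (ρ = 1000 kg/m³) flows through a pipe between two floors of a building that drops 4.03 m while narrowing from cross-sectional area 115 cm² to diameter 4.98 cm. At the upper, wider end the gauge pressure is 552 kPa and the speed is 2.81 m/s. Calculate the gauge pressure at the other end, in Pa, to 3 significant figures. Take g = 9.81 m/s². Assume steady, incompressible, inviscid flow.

By continuity, v₂ = v₁·A₁/A₂ = 2.81·(115/19.5) = 16.6 m/s.
Bernoulli: P₁ + ½ρv₁² + ρg h₁ = P₂ + ½ρv₂² + ρg h₂, so P₂ = P₁ + ½ρ(v₁² − v₂²) − ρg(h₂ − h₁).
P₂ = 552000 + ½·1000·(2.81² − 16.6²) − 1000·9.81·(−4.03) = 552000 + (-134000) − (-39500) = 458000 Pa.

P₂ ≈ 458000 Pa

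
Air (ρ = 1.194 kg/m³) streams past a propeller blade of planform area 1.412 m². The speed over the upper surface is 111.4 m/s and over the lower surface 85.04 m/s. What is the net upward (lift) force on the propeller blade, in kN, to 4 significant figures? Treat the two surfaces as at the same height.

F ≈ 4.365 kN

From P + ½ρv² = const at equal height, P_low − P_up = ½ρ(v_up² − v_low²).
ΔP = ½·1.194·(111.4² − 85.04²) = 3091 Pa.
Lift = ΔP · A = 3091 × 1.412 = 4365 N.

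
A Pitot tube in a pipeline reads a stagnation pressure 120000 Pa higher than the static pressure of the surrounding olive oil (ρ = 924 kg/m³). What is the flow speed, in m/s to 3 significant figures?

v ≈ 16.1 m/s

Bernoulli between the free stream and the stagnation point: ½ρv² = P_stag − P_static.
v = √(2ΔP/ρ) = √(2·120000/924) = 16.1 m/s.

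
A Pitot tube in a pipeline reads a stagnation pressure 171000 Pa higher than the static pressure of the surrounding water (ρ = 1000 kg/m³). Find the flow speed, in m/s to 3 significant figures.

Bernoulli between the free stream and the stagnation point: ½ρv² = P_stag − P_static.
v = √(2ΔP/ρ) = √(2·171000/1000) = 18.5 m/s.

v = 18.5 m/s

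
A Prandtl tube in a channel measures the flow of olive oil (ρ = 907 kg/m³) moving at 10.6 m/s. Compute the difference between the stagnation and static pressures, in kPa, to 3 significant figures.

ΔP ≈ 51.0 kPa

At the stagnation point the flow is brought to rest, so Bernoulli gives P_stag − P_static = ½ρv².
ΔP = ½·907·10.6² = 51000 Pa.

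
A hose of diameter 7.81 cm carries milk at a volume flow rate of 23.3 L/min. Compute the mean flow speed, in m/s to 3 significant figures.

v ≈ 0.0811 m/s

Q = 23.3 L/min = 0.000388 m³/s.
v = Q/A = 0.000388 / 0.00479 = 0.0811 m/s.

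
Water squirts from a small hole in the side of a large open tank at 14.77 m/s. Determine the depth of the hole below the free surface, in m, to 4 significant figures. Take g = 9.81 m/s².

h ≈ 11.12 m

For a small hole in a large open tank, ½v² = gh, giving h = v²/(2g).
h = 14.77²/(2·9.81) = 218.2/19.62 = 11.12 m.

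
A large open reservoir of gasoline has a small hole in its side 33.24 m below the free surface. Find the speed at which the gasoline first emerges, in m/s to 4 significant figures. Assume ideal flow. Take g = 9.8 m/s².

v ≈ 25.52 m/s

Bernoulli from surface to hole (P equal, v_surface ≈ 0): v = √(2gh) = √(2×9.8×33.24) = 25.52 m/s.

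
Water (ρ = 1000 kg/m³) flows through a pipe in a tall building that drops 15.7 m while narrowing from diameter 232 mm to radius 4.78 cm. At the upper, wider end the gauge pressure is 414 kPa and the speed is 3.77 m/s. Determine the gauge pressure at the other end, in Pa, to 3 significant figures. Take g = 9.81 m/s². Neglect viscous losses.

P₂ ≈ 329000 Pa

Mass conservation (A₁v₁ = A₂v₂) gives v₂ = 3.77 × 423/71.8 = 22.2 m/s.
Bernoulli: P₁ + ½ρv₁² + ρg h₁ = P₂ + ½ρv₂² + ρg h₂, so P₂ = P₁ + ½ρ(v₁² − v₂²) − ρg(h₂ − h₁).
P₂ = 414000 + ½·1000·(3.77² − 22.2²) − 1000·9.81·(−15.7) = 414000 + (-239000) − (-154000) = 329000 Pa.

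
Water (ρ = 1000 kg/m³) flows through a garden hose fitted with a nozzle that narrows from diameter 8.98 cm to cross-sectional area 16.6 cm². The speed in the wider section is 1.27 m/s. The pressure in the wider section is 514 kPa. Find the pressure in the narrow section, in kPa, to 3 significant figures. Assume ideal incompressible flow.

503 kPa

The volume flow rate is constant, so v₂ = (A₁/A₂)v₁ = (63.3/16.6)·1.27 = 4.85 m/s.
Along the horizontal streamline, P + ½ρv² is constant.
P₂ = P₁ − ½ρ(v₂² − v₁²) = 514000 − ½·1000·(4.85² − 1.27²) = 514000 − 10900 = 503000 Pa.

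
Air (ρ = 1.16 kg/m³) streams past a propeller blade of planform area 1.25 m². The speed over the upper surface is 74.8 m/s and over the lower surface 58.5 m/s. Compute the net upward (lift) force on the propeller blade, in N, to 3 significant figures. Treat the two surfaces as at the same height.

With equal heights on the two surfaces, Bernoulli gives P_lower − P_upper = ½ρ(v_upper² − v_lower²).
ΔP = ½·1.16·(74.8² − 58.5²) = 1260 Pa.
Lift = ΔP · A = 1260 × 1.25 = 1580 N.

F ≈ 1580 N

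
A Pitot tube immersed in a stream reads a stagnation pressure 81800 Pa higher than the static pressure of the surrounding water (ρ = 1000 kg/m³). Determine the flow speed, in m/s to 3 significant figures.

Bernoulli between the free stream and the stagnation point: ½ρv² = P_stag − P_static.
v = √(2ΔP/ρ) = √(2·81800/1000) = 12.8 m/s.

v ≈ 12.8 m/s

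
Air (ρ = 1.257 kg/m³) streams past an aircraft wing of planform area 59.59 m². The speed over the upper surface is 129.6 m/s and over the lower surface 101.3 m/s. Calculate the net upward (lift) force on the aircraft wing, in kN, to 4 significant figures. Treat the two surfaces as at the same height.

F ≈ 244.7 kN

With equal heights on the two surfaces, Bernoulli gives P_lower − P_upper = ½ρ(v_upper² − v_lower²).
ΔP = ½·1.257·(129.6² − 101.3²) = 4107 Pa.
Lift = ΔP · A = 4107 × 59.59 = 244700 N.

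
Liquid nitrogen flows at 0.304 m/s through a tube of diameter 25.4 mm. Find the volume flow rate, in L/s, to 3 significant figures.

Q ≈ 0.154 L/s

Q = A·v = 0.000507 m² × 0.304 m/s = 0.000154 m³/s.
Converting: 0.000154 m³/s × 1000 = 0.154 L/s.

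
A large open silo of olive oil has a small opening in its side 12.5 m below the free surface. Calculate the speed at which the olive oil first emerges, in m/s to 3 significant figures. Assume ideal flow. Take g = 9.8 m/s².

v ≈ 15.7 m/s

With the surface at rest and both surface and jet at atmospheric pressure, Bernoulli gives ρg h = ½ρv², so v = √(2gh) = √(2·9.8·12.5) = 15.7 m/s.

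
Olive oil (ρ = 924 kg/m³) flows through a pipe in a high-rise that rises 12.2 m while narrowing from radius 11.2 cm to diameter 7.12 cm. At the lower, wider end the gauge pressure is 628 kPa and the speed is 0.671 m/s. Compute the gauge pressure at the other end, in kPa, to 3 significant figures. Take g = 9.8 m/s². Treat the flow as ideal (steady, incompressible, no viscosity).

By continuity, v₂ = v₁·A₁/A₂ = 0.671·(394/39.8) = 6.64 m/s.
Bernoulli: P₁ + ½ρv₁² + ρg h₁ = P₂ + ½ρv₂² + ρg h₂, so P₂ = P₁ + ½ρ(v₁² − v₂²) − ρg(h₂ − h₁).
P₂ = 628000 + ½·924·(0.671² − 6.64²) − 924·9.8·(+12.2) = 628000 + (-20200) − (110000) = 497000 Pa.

P₂ ≈ 497 kPa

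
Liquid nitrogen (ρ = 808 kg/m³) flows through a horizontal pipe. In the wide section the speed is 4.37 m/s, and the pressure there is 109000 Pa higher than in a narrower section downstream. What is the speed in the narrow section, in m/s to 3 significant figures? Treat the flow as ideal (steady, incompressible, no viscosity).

v₂ = 17.0 m/s

Along the level pipe P + ½ρv² is conserved, hence v₂² = v₁² + 2(P₁ − P₂)/ρ.
v₂ = √(4.37² + 2·109000/808) = √(19.1 + 270) = 17.0 m/s.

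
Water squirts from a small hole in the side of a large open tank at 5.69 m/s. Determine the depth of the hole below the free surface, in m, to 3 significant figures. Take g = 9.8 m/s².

For a small hole in a large open tank, ½v² = gh, giving h = v²/(2g).
h = 5.69²/(2·9.8) = 32.4/19.60 = 1.65 m.

h ≈ 1.65 m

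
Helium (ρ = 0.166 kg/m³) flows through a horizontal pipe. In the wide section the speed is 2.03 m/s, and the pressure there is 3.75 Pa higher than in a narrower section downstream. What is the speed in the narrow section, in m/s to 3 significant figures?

Along the level pipe P + ½ρv² is conserved, hence v₂² = v₁² + 2(P₁ − P₂)/ρ.
v₂ = √(2.03² + 2·3.75/0.166) = √(4.12 + 45.2) = 7.02 m/s.

v₂ ≈ 7.02 m/s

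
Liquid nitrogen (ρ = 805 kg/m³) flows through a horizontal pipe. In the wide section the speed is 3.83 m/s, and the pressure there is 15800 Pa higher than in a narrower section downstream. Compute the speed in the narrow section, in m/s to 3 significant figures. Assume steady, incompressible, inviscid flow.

v₂ ≈ 7.34 m/s

Horizontal Bernoulli: P₁ + ½ρv₁² = P₂ + ½ρv₂², so v₂² = v₁² + 2(P₁ − P₂)/ρ.
v₂ = √(3.83² + 2·15800/805) = √(14.7 + 39.3) = 7.34 m/s.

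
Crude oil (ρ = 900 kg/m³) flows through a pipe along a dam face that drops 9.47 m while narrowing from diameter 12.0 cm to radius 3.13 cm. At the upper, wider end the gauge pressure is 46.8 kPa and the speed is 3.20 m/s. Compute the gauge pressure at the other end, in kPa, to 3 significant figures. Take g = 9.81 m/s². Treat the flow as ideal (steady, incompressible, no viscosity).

Continuity gives A₁v₁ = A₂v₂, so v₂ = (113 cm²)/(30.8 cm²) × 3.20 m/s = 11.8 m/s.
Applying Bernoulli between the two ends and solving for P₂: P₂ = P₁ + ½ρ(v₁² − v₂²) − ρgΔh.
P₂ = 46800 + ½·900·(3.20² − 11.8²) − 900·9.81·(−9.47) = 46800 + (-57600) − (-83600) = 72800 Pa.

P₂ ≈ 72.8 kPa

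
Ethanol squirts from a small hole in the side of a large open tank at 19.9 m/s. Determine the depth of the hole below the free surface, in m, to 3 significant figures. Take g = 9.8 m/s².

Inverting v = √(2gh) gives h = v² / 2g.
h = 19.9²/(2·9.8) = 396/19.60 = 20.2 m.

h ≈ 20.2 m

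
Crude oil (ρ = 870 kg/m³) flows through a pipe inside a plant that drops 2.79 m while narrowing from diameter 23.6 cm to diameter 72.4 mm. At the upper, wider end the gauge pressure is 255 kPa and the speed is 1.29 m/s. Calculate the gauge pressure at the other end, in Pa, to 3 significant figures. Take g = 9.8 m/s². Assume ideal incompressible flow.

Mass conservation (A₁v₁ = A₂v₂) gives v₂ = 1.29 × 437/41.2 = 13.7 m/s.
Bernoulli: P₁ + ½ρv₁² + ρg h₁ = P₂ + ½ρv₂² + ρg h₂, so P₂ = P₁ + ½ρ(v₁² − v₂²) − ρg(h₂ − h₁).
P₂ = 255000 + ½·870·(1.29² − 13.7²) − 870·9.8·(−2.79) = 255000 + (-81000) − (-23800) = 198000 Pa.

P₂ = 198000 Pa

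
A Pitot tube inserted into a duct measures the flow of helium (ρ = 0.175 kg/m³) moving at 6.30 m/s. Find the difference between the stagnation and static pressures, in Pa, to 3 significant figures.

At the stagnation point the flow is brought to rest, so Bernoulli gives P_stag − P_static = ½ρv².
ΔP = ½·0.175·6.30² = 3.47 Pa.

3.47 Pa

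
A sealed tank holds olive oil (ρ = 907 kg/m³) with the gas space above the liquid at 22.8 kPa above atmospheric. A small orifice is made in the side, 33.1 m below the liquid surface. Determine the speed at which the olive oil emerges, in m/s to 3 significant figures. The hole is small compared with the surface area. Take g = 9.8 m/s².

26.4 m/s

Take point 1 at the surface (v₁ ≈ 0) and point 2 at the hole (at atmospheric pressure). Bernoulli: P₁ + ρg h = P_atm + ½ρv₂².
With P₁ − P_atm = 22800 Pa, v₂ = √(2gh + 2ΔP/ρ) = √(2·9.8·33.1 + 2·22800/907) = 26.4 m/s.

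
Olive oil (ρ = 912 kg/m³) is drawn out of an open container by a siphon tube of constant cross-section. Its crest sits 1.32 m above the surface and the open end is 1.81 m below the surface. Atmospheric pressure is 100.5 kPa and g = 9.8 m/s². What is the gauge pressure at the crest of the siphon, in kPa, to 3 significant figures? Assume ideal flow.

-28.0 kPa

Bernoulli surface→outlet gives ½v² = g·h_out, so v = √(2·9.8·1.81) = 5.96 m/s.
With constant cross-section the crest speed equals v; applying Bernoulli from the surface up to the crest, P_top = P_atm − ½ρv² − ρg·h_top.
P_top = 100500 − ½·912·5.96² − 912·9.8·1.32 = 72500 Pa. So P_gauge = P_top − P_atm = -28000 Pa.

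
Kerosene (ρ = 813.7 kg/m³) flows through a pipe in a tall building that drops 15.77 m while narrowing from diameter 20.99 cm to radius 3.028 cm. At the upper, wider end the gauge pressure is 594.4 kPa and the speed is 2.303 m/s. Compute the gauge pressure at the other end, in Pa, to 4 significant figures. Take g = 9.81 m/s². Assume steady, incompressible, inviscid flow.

Mass conservation (A₁v₁ = A₂v₂) gives v₂ = 2.303 × 346.0/28.80 = 27.67 m/s.
Bernoulli: P₁ + ½ρv₁² + ρg h₁ = P₂ + ½ρv₂² + ρg h₂, so P₂ = P₁ + ½ρ(v₁² − v₂²) − ρg(h₂ − h₁).
P₂ = 594400 + ½·813.7·(2.303² − 27.67²) − 813.7·9.81·(−15.77) = 594400 + (-309200) − (-125900) = 411000 Pa.

411000 Pa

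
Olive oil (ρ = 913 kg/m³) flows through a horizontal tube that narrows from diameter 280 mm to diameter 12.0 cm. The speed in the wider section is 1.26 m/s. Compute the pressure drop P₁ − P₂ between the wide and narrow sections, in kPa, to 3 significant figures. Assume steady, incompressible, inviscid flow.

ΔP ≈ 20.8 kPa

The volume flow rate is constant, so v₂ = (A₁/A₂)v₁ = (616/113)·1.26 = 6.86 m/s.
With no height change, Bernoulli's equation is P₁ + ½ρv₁² = P₂ + ½ρv₂².
P₁ − P₂ = ½·913·(6.86² − 1.26²) = ½·913·45.5 = 20800 Pa.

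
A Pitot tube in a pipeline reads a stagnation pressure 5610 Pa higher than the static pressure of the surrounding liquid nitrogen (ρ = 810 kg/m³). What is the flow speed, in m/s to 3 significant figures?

v ≈ 3.72 m/s

The dynamic pressure equals the rise in static pressure at the stagnation point: ΔP = ½ρv².
v = √(2ΔP/ρ) = √(2·5610/810) = 3.72 m/s.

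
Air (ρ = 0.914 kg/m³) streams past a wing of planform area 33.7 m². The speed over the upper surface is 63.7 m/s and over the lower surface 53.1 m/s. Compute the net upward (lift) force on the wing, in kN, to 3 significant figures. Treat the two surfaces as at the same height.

With equal heights on the two surfaces, Bernoulli gives P_lower − P_upper = ½ρ(v_upper² − v_lower²).
ΔP = ½·0.914·(63.7² − 53.1²) = 566 Pa.
Lift = ΔP · A = 566 × 33.7 = 19100 N.

F = 19.1 kN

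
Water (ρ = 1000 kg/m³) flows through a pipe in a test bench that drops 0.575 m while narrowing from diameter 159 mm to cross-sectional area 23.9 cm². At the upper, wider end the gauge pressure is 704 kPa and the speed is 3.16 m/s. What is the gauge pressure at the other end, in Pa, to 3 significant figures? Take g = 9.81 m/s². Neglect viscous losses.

Mass conservation (A₁v₁ = A₂v₂) gives v₂ = 3.16 × 199/23.9 = 26.3 m/s.
Energy conservation along the streamline gives P₂ = P₁ − ½ρ(v₂² − v₁²) − ρg(h₂ − h₁).
P₂ = 704000 + ½·1000·(3.16² − 26.3²) − 1000·9.81·(−0.575) = 704000 + (-340000) − (-5640) = 370000 Pa.

P₂ = 370000 Pa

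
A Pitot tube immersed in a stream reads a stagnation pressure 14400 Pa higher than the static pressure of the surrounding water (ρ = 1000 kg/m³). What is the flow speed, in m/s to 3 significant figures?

5.37 m/s

The dynamic pressure equals the rise in static pressure at the stagnation point: ΔP = ½ρv².
v = √(2ΔP/ρ) = √(2·14400/1000) = 5.37 m/s.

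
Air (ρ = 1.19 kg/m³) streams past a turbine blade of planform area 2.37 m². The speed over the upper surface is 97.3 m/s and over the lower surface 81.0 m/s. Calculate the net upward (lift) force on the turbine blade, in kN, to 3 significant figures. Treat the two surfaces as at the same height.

F = 4.10 kN

From P + ½ρv² = const at equal height, P_low − P_up = ½ρ(v_up² − v_low²).
ΔP = ½·1.19·(97.3² − 81.0²) = 1730 Pa.
Lift = ΔP · A = 1730 × 2.37 = 4100 N.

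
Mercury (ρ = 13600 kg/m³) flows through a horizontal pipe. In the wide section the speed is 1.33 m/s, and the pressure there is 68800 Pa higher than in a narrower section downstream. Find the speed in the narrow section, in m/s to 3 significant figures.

v₂ ≈ 3.45 m/s

With h₁ = h₂, rearranging Bernoulli gives v₂ = √(v₁² + 2ΔP/ρ).
v₂ = √(1.33² + 2·68800/13600) = √(1.77 + 10.1) = 3.45 m/s.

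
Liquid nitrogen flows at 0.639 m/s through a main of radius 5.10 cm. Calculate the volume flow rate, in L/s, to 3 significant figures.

Q = A·v = 0.00817 m² × 0.639 m/s = 0.00522 m³/s.
Converting: 0.00522 m³/s × 1000 = 5.22 L/s.

5.22 L/s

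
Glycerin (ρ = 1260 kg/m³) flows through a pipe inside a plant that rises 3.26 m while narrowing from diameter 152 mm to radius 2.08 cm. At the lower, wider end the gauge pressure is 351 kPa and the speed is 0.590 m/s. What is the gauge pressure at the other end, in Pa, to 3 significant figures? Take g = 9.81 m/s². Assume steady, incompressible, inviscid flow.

P₂ ≈ 272000 Pa

Continuity gives A₁v₁ = A₂v₂, so v₂ = (181 cm²)/(13.6 cm²) × 0.590 m/s = 7.88 m/s.
Energy conservation along the streamline gives P₂ = P₁ − ½ρ(v₂² − v₁²) − ρg(h₂ − h₁).
P₂ = 351000 + ½·1260·(0.590² − 7.88²) − 1260·9.81·(+3.26) = 351000 + (-38900) − (40300) = 272000 Pa.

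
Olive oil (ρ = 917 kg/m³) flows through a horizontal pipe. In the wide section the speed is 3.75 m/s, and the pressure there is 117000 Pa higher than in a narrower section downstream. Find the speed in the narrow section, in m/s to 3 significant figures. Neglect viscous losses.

v₂ = 16.4 m/s

With h₁ = h₂, rearranging Bernoulli gives v₂ = √(v₁² + 2ΔP/ρ).
v₂ = √(3.75² + 2·117000/917) = √(14.1 + 255) = 16.4 m/s.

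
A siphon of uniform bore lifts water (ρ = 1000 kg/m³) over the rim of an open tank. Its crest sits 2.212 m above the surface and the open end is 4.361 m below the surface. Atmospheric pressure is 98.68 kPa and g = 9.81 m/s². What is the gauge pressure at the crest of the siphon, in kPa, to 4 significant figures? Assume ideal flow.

P_gauge = -64.48 kPa

The outlet speed comes from Torricelli: v = √(2g·4.361) = 9.250 m/s.
The bore is uniform, so the speed at the crest is the same v. Bernoulli surface→crest: P_atm = P_top + ½ρv² + ρg·h_top.
P_top = 98680 − ½·1000·9.250² − 1000·9.81·2.212 = 34200 Pa. So P_gauge = P_top − P_atm = -64480 Pa.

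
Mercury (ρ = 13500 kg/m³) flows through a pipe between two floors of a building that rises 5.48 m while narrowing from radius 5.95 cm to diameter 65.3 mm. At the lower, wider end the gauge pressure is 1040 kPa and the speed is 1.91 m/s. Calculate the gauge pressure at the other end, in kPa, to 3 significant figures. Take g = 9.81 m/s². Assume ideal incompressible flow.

By continuity, v₂ = v₁·A₁/A₂ = 1.91·(111/33.5) = 6.34 m/s.
Bernoulli: P₁ + ½ρv₁² + ρg h₁ = P₂ + ½ρv₂² + ρg h₂, so P₂ = P₁ + ½ρ(v₁² − v₂²) − ρg(h₂ − h₁).
P₂ = 1040000 + ½·13500·(1.91² − 6.34²) − 13500·9.81·(+5.48) = 1040000 + (-247000) − (726000) = 67300 Pa.

67.3 kPa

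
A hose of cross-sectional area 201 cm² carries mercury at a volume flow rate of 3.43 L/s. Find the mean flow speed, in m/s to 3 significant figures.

Q = 3.43 L/s = 0.00343 m³/s.
v = Q/A = 0.00343 / 0.0201 = 0.171 m/s.

v = 0.171 m/s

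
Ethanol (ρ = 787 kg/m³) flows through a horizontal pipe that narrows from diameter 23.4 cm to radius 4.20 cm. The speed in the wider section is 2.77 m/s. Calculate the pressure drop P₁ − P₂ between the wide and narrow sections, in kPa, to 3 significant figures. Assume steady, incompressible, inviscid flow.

179 kPa

The volume flow rate is constant, so v₂ = (A₁/A₂)v₁ = (430/55.4)·2.77 = 21.5 m/s.
Along the horizontal streamline, P + ½ρv² is constant.
P₁ − P₂ = ½·787·(21.5² − 2.77²) = ½·787·454 = 179000 Pa.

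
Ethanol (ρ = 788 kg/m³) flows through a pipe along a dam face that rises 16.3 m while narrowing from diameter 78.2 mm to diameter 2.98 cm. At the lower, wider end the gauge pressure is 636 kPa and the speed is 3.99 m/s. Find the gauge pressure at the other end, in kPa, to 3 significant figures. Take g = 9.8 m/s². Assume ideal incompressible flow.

Mass conservation (A₁v₁ = A₂v₂) gives v₂ = 3.99 × 48.0/6.97 = 27.5 m/s.
Applying Bernoulli between the two ends and solving for P₂: P₂ = P₁ + ½ρ(v₁² − v₂²) − ρgΔh.
P₂ = 636000 + ½·788·(3.99² − 27.5²) − 788·9.8·(+16.3) = 636000 + (-291000) − (126000) = 219000 Pa.

219 kPa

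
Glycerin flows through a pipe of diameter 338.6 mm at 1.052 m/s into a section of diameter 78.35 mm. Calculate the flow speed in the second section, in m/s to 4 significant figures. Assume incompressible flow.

Mass conservation (A₁v₁ = A₂v₂) gives v₂ = 1.052 × 900.5/48.21 = 19.65 m/s.

v₂ ≈ 19.65 m/s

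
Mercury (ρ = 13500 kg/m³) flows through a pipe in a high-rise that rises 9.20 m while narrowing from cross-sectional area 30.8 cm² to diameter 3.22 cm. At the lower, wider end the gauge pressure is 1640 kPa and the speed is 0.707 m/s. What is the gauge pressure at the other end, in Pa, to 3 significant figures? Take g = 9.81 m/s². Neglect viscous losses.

P₂ ≈ 377000 Pa

Continuity gives A₁v₁ = A₂v₂, so v₂ = (30.8 cm²)/(8.14 cm²) × 0.707 m/s = 2.67 m/s.
Energy conservation along the streamline gives P₂ = P₁ − ½ρ(v₂² − v₁²) − ρg(h₂ − h₁).
P₂ = 1640000 + ½·13500·(0.707² − 2.67²) − 13500·9.81·(+9.20) = 1640000 + (-44900) − (1220000) = 377000 Pa.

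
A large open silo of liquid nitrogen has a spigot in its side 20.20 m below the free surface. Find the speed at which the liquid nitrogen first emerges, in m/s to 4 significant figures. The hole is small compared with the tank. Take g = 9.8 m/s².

Bernoulli from surface to hole (P equal, v_surface ≈ 0): v = √(2gh) = √(2×9.8×20.20) = 19.90 m/s.

v ≈ 19.90 m/s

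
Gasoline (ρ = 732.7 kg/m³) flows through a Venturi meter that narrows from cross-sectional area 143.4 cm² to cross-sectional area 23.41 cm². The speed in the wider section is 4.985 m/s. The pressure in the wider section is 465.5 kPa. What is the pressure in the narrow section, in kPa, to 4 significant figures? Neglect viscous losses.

P₂ ≈ 133.0 kPa

Mass conservation (A₁v₁ = A₂v₂) gives v₂ = 4.985 × 143.4/23.41 = 30.54 m/s.
Along the horizontal streamline, P + ½ρv² is constant.
P₂ = P₁ − ½ρ(v₂² − v₁²) = 465500 − ½·732.7·(30.54² − 4.985²) = 465500 − 332500 = 133000 Pa.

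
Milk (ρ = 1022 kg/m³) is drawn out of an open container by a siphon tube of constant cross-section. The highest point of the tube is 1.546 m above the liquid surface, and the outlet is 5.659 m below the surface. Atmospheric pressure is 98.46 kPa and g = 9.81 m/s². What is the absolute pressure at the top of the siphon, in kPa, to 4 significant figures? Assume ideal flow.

From the surface to the outlet (both open to atmosphere, surface at rest): v = √(2g·h_out) = √(2·9.81·5.659) = 10.54 m/s.
With constant cross-section the crest speed equals v; applying Bernoulli from the surface up to the crest, P_top = P_atm − ½ρv² − ρg·h_top.
P_top = 98460 − ½·1022·10.54² − 1022·9.81·1.546 = 26220 Pa.

P_top = 26.22 kPa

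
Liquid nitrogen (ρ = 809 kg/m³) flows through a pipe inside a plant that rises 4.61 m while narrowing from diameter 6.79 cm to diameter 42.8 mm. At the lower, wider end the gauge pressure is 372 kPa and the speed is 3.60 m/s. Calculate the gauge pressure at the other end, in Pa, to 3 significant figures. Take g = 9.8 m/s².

307000 Pa

Continuity gives A₁v₁ = A₂v₂, so v₂ = (36.2 cm²)/(14.4 cm²) × 3.60 m/s = 9.06 m/s.
Applying Bernoulli between the two ends and solving for P₂: P₂ = P₁ + ½ρ(v₁² − v₂²) − ρgΔh.
P₂ = 372000 + ½·809·(3.60² − 9.06²) − 809·9.8·(+4.61) = 372000 + (-28000) − (36500) = 307000 Pa.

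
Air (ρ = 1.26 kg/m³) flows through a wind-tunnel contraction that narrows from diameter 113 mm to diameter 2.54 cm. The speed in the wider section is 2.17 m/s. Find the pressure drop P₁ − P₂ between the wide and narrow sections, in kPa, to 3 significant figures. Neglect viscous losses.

By continuity, v₂ = v₁·A₁/A₂ = 2.17·(100/5.07) = 42.9 m/s.
Along the horizontal streamline, P + ½ρv² is constant.
P₁ − P₂ = ½·1.26·(42.9² − 2.17²) = ½·1.26·1840 = 1160 Pa.

ΔP ≈ 1.16 kPa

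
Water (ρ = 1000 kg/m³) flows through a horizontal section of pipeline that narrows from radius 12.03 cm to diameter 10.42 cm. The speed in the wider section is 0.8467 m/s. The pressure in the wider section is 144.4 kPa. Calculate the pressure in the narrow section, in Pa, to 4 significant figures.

Continuity gives A₁v₁ = A₂v₂, so v₂ = (454.7 cm²)/(85.28 cm²) × 0.8467 m/s = 4.514 m/s.
The pipe is horizontal, so Bernoulli reduces to P₁ + ½ρv₁² = P₂ + ½ρv₂².
P₂ = P₁ − ½ρ(v₂² − v₁²) = 144400 − ½·1000·(4.514² − 0.8467²) = 144400 − 9831 = 134600 Pa.

P₂ ≈ 134600 Pa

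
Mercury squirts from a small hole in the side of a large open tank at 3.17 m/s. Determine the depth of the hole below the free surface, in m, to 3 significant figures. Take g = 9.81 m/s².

Torricelli: v = √(2gh), so h = v²/(2g).
h = 3.17²/(2·9.81) = 10.0/19.62 = 0.512 m.

0.512 m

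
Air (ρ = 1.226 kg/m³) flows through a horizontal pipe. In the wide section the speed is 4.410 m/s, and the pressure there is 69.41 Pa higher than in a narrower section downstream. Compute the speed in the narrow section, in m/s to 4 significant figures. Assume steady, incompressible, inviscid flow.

v₂ = 11.52 m/s

With h₁ = h₂, rearranging Bernoulli gives v₂ = √(v₁² + 2ΔP/ρ).
v₂ = √(4.410² + 2·69.41/1.226) = √(19.45 + 113.2) = 11.52 m/s.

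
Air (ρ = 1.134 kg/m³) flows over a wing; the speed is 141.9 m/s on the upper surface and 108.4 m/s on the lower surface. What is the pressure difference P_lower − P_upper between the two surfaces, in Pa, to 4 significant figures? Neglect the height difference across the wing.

ΔP = 4754 Pa

The pressure is lower where the speed is higher: ΔP = ½ρ(v_up² − v_low²).
ΔP = ½·1.134·(141.9² − 108.4²) = 4754 Pa.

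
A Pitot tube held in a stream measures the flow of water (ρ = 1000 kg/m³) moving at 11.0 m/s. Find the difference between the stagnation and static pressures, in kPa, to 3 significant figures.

ΔP ≈ 60.5 kPa

The dynamic pressure equals the rise in static pressure at the stagnation point: ΔP = ½ρv².
ΔP = ½·1000·11.0² = 60500 Pa.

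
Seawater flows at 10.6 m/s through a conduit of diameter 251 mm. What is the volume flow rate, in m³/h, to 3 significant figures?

Q ≈ 1890 m³/h

Q = A·v = 0.0495 m² × 10.6 m/s = 0.524 m³/s.
Converting: 0.524 m³/s × 3600 = 1890 m³/h.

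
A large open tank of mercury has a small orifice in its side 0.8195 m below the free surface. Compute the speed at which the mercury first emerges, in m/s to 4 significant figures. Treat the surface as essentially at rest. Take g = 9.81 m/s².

Bernoulli from surface to hole (P equal, v_surface ≈ 0): v = √(2gh) = √(2×9.81×0.8195) = 4.010 m/s.

v = 4.010 m/s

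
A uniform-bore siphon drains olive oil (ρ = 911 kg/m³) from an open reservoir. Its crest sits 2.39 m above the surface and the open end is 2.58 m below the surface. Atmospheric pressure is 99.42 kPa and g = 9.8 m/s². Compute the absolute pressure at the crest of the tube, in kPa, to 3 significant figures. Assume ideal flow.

P_top = 55.0 kPa

Bernoulli surface→outlet gives ½v² = g·h_out, so v = √(2·9.8·2.58) = 7.11 m/s.
With constant cross-section the crest speed equals v; applying Bernoulli from the surface up to the crest, P_top = P_atm − ½ρv² − ρg·h_top.
P_top = 99420 − ½·911·7.11² − 911·9.8·2.39 = 55000 Pa.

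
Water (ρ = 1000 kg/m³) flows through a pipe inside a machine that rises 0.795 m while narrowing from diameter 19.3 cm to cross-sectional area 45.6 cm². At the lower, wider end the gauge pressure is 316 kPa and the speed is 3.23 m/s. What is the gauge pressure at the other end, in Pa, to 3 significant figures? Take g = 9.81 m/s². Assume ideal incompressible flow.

Continuity gives A₁v₁ = A₂v₂, so v₂ = (293 cm²)/(45.6 cm²) × 3.23 m/s = 20.7 m/s.
Applying Bernoulli between the two ends and solving for P₂: P₂ = P₁ + ½ρ(v₁² − v₂²) − ρgΔh.
P₂ = 316000 + ½·1000·(3.23² − 20.7²) − 1000·9.81·(+0.795) = 316000 + (-209000) − (7800) = 98700 Pa.

98700 Pa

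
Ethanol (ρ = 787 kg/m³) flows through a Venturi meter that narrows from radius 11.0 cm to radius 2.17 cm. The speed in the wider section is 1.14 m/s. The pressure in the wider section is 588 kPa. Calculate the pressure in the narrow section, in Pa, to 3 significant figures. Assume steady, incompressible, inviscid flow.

Continuity gives A₁v₁ = A₂v₂, so v₂ = (380 cm²)/(14.8 cm²) × 1.14 m/s = 29.3 m/s.
With no height change, Bernoulli's equation is P₁ + ½ρv₁² = P₂ + ½ρv₂².
P₂ = P₁ − ½ρ(v₂² − v₁²) = 588000 − ½·787·(29.3² − 1.14²) = 588000 − 337000 = 251000 Pa.

251000 Pa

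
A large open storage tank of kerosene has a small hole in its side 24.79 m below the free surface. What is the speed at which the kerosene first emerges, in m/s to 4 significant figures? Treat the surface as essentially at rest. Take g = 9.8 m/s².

Torricelli's result v = √(2gh) gives v = √(2·9.8·24.79) = 22.04 m/s.

v ≈ 22.04 m/s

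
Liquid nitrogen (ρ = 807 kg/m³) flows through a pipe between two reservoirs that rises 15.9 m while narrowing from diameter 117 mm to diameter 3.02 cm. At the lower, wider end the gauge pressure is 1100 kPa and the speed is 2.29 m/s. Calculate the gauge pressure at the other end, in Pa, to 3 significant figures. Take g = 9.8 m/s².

Mass conservation (A₁v₁ = A₂v₂) gives v₂ = 2.29 × 108/7.16 = 34.4 m/s.
Applying Bernoulli between the two ends and solving for P₂: P₂ = P₁ + ½ρ(v₁² − v₂²) − ρgΔh.
P₂ = 1100000 + ½·807·(2.29² − 34.4²) − 807·9.8·(+15.9) = 1100000 + (-475000) − (126000) = 500000 Pa.

500000 Pa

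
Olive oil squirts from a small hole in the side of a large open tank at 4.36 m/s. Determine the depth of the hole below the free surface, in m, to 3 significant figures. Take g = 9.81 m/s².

0.969 m

For a small hole in a large open tank, ½v² = gh, giving h = v²/(2g).
h = 4.36²/(2·9.81) = 19.0/19.62 = 0.969 m.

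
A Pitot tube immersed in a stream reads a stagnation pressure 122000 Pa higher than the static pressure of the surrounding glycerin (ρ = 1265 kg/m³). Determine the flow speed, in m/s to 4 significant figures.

v = 13.89 m/s

Bernoulli between the free stream and the stagnation point: ½ρv² = P_stag − P_static.
v = √(2ΔP/ρ) = √(2·122000/1265) = 13.89 m/s.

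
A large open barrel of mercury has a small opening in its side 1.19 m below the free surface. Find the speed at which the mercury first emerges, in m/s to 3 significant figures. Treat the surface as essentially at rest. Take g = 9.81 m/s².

The surface is effectively still and both ends are open, so ½v² = gh and v = √(2·9.81·1.19) = 4.83 m/s.

v ≈ 4.83 m/s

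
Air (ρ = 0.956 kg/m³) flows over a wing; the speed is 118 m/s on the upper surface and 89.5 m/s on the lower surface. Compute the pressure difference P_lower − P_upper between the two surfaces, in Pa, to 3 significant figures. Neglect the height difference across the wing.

The pressure is lower where the speed is higher: ΔP = ½ρ(v_up² − v_low²).
ΔP = ½·0.956·(118² − 89.5²) = 2830 Pa.

ΔP = 2830 Pa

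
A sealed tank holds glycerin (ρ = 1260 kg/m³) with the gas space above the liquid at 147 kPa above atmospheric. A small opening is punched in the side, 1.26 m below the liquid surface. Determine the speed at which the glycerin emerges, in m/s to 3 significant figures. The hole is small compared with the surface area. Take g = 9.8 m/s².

v ≈ 16.1 m/s

Take point 1 at the surface (v₁ ≈ 0) and point 2 at the hole (at atmospheric pressure). Bernoulli: P₁ + ρg h = P_atm + ½ρv₂².
With P₁ − P_atm = 147000 Pa, v₂ = √(2gh + 2ΔP/ρ) = √(2·9.8·1.26 + 2·147000/1260) = 16.1 m/s.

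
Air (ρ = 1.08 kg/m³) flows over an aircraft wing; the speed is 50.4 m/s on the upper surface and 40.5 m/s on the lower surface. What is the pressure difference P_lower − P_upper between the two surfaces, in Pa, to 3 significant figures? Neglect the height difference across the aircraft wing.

ΔP ≈ 486 Pa

The pressure is lower where the speed is higher: ΔP = ½ρ(v_up² − v_low²).
ΔP = ½·1.08·(50.4² − 40.5²) = 486 Pa.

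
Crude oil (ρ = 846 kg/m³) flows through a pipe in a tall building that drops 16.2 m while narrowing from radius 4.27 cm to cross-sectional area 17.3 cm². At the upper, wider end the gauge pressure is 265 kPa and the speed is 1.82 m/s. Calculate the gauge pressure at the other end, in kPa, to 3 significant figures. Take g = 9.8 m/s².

P₂ ≈ 385 kPa

Mass conservation (A₁v₁ = A₂v₂) gives v₂ = 1.82 × 57.3/17.3 = 6.03 m/s.
Applying Bernoulli between the two ends and solving for P₂: P₂ = P₁ + ½ρ(v₁² − v₂²) − ρgΔh.
P₂ = 265000 + ½·846·(1.82² − 6.03²) − 846·9.8·(−16.2) = 265000 + (-14000) − (-134000) = 385000 Pa.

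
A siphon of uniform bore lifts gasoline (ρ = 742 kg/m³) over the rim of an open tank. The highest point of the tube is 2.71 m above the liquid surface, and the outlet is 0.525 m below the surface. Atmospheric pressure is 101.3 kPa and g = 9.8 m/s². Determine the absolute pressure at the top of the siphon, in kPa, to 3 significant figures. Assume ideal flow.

77.8 kPa

Bernoulli surface→outlet gives ½v² = g·h_out, so v = √(2·9.8·0.525) = 3.21 m/s.
With constant cross-section the crest speed equals v; applying Bernoulli from the surface up to the crest, P_top = P_atm − ½ρv² − ρg·h_top.
P_top = 101300 − ½·742·3.21² − 742·9.8·2.71 = 77800 Pa.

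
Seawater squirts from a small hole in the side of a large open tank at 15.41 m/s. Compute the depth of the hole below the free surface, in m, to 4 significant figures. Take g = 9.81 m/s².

h = 12.10 m

Torricelli: v = √(2gh), so h = v²/(2g).
h = 15.41²/(2·9.81) = 237.5/19.62 = 12.10 m.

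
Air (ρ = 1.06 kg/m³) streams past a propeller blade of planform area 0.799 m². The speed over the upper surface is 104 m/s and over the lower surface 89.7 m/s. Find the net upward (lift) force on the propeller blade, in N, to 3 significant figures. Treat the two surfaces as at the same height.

From P + ½ρv² = const at equal height, P_low − P_up = ½ρ(v_up² − v_low²).
ΔP = ½·1.06·(104² − 89.7²) = 1470 Pa.
Lift = ΔP · A = 1470 × 0.799 = 1170 N.

F ≈ 1170 N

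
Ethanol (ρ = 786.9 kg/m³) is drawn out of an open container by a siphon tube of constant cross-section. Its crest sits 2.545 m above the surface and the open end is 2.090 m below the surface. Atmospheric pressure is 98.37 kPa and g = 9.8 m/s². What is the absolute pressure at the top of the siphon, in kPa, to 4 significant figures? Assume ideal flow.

The outlet speed comes from Torricelli: v = √(2g·2.090) = 6.400 m/s.
The bore is uniform, so the speed at the crest is the same v. Bernoulli surface→crest: P_atm = P_top + ½ρv² + ρg·h_top.
P_top = 98370 − ½·786.9·6.400² − 786.9·9.8·2.545 = 62630 Pa.

62.63 kPa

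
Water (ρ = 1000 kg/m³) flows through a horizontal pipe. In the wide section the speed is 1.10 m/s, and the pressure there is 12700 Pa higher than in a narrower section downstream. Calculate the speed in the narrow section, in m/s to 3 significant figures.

Horizontal Bernoulli: P₁ + ½ρv₁² = P₂ + ½ρv₂², so v₂² = v₁² + 2(P₁ − P₂)/ρ.
v₂ = √(1.10² + 2·12700/1000) = √(1.21 + 25.4) = 5.16 m/s.

v₂ = 5.16 m/s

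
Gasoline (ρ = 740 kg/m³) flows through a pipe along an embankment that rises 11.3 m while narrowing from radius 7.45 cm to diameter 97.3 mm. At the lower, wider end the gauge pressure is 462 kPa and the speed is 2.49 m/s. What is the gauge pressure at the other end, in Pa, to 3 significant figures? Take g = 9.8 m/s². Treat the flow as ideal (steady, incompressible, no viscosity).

370000 Pa

Continuity gives A₁v₁ = A₂v₂, so v₂ = (174 cm²)/(74.4 cm²) × 2.49 m/s = 5.84 m/s.
Energy conservation along the streamline gives P₂ = P₁ − ½ρ(v₂² − v₁²) − ρg(h₂ − h₁).
P₂ = 462000 + ½·740·(2.49² − 5.84²) − 740·9.8·(+11.3) = 462000 + (-10300) − (81900) = 370000 Pa.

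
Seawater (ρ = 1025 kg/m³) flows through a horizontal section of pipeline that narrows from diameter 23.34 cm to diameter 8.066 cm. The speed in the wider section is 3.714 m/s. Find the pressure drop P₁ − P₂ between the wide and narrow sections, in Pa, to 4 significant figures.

ΔP = 488500 Pa

The volume flow rate is constant, so v₂ = (A₁/A₂)v₁ = (427.9/51.10)·3.714 = 31.10 m/s.
The pipe is horizontal, so Bernoulli reduces to P₁ + ½ρv₁² = P₂ + ½ρv₂².
P₁ − P₂ = ½·1025·(31.10² − 3.714²) = ½·1025·953.3 = 488500 Pa.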